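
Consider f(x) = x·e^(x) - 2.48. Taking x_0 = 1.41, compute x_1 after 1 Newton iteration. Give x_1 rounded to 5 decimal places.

1.07617

Newton update: x ← x − f(x)/f'(x).
f'(x) = (x + 1)·e^(x)
x_0 = 1.410000: f = 3.295297, f' = 9.871253 → x_1 = 1.410000 - (3.295297)/(9.871253) = 1.076172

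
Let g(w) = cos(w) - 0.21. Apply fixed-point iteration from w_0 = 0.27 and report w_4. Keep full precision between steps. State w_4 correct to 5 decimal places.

w_1 = g(0.270000) = 0.753771
w_2 = g(0.753771) = 0.519113
w_3 = g(0.519113) = 0.658259
w_4 = g(0.658259) = 0.581058

0.58106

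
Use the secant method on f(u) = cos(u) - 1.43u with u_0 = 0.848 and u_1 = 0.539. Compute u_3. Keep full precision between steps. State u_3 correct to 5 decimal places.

0.58359

Secant update: u_(k+1) = u_k − f(u_k)·(u_k − u_(k-1))/(f(u_k) − f(u_(k-1))).
f(u_0) = -0.551156, f(u_1) = 0.087452
u_2 = 0.539000 - (0.087452)·(0.539000 - 0.848000)/(0.087452 - (-0.551156)) = 0.581315; f(u_2) = 0.004461
u_3 = 0.581315 - (0.004461)·(0.581315 - 0.539000)/(0.004461 - (0.087452)) = 0.583589; f(u_3) = -0.000043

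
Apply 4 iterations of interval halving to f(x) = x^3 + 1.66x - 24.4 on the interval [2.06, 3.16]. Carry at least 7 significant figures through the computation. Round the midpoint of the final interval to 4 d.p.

f(2.060000) = -12.238584, f(3.160000) = 12.400096 (opposite signs)
step 1: m = 2.610000, f(m) = -2.287819 < 0 → root in [2.610000, 3.160000]
step 2: m = 2.885000, f(m) = 4.401604 > 0 → root in [2.610000, 2.885000]
step 3: m = 2.747500, f(m) = 0.901058 > 0 → root in [2.610000, 2.747500]
step 4: m = 2.678750, f(m) = -0.731364 < 0 → root in [2.678750, 2.747500]
Midpoint of [2.678750, 2.747500] = 2.713125

2.7131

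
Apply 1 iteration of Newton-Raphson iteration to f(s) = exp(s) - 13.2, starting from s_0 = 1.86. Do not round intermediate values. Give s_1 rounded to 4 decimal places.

f'(s) = exp(s)
s_0 = 1.860000: f = -6.776263, f' = 6.423737 → s_1 = 1.860000 - (-6.776263)/(6.423737) = 2.914879

2.9149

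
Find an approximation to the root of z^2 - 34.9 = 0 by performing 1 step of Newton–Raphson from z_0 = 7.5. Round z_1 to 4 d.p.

6.0767

f'(z) = 2z
z_0 = 7.500000: f = 21.350000, f' = 15.000000 → z_1 = 7.500000 - (21.350000)/(15.000000) = 6.076667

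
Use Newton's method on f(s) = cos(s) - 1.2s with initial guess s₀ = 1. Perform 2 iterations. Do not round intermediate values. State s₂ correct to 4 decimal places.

f'(s) = -sin(s) - 1.2
s_0 = 1.000000: f = -0.659698, f' = -2.041471 → s_1 = 1.000000 - (-0.659698)/(-2.041471) = 0.676852
s_1 = 0.676852: f = -0.032674, f' = -1.826342 → s_2 = 0.676852 - (-0.032674)/(-1.826342) = 0.658962

0.6590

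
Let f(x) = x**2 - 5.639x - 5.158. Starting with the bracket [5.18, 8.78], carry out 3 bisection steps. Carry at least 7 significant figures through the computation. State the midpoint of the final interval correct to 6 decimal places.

6.305000

f(5.180000) = -7.535620, f(8.780000) = 22.419980 (opposite signs)
step 1: m = 6.980000, f(m) = 4.202180 > 0 → root in [5.180000, 6.980000]
step 2: m = 6.080000, f(m) = -2.476720 < 0 → root in [6.080000, 6.980000]
step 3: m = 6.530000, f(m) = 0.660230 > 0 → root in [6.080000, 6.530000]
Midpoint of [6.080000, 6.530000] = 6.305000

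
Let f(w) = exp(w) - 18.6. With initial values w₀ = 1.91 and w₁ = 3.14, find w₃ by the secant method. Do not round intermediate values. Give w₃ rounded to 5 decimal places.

2.91018

Secant update: w_(k+1) = w_k − f(w_k)·(w_k − w_(k-1))/(f(w_k) − f(w_(k-1))).
f(w_0) = -11.846911, f(w_1) = 4.503867
w_2 = 3.140000 - (4.503867)·(3.140000 - 1.910000)/(4.503867 - (-11.846911)) = 2.801193; f(w_2) = -2.135721
w_3 = 2.801193 - (-2.135721)·(2.801193 - 3.140000)/(-2.135721 - (4.503867)) = 2.910175; f(w_3) = -0.239983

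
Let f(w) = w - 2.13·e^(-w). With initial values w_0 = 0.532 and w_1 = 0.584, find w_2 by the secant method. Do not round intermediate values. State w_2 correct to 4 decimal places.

0.8561

Secant update: w_(k+1) = w_k − f(w_k)·(w_k − w_(k-1))/(f(w_k) − f(w_(k-1))).
f(w_0) = -0.719224, f(w_1) = -0.603823
w_2 = 0.584000 - (-0.603823)·(0.584000 - 0.532000)/(-0.603823 - (-0.719224)) = 0.856084; f(w_2) = -0.048787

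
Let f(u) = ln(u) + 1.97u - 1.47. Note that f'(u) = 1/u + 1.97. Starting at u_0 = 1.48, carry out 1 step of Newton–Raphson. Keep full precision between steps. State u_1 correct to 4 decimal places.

Newton update: u ← u − f(u)/f'(u).
u_0 = 1.480000: f = 1.837642, f' = 2.645676 → u_1 = 1.480000 - (1.837642)/(2.645676) = 0.785417

0.7854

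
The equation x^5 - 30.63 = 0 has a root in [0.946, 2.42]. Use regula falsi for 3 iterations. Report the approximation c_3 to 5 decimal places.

1.90216

f(0.946000) = -29.872373, f(2.420000) = 52.369759
step 1: c = 1.481393, f(c) = -23.495694 < 0 → new bracket [1.481393, 2.420000]
step 2: c = 1.772082, f(c) = -13.154937 < 0 → new bracket [1.772082, 2.420000]
step 3: c = 1.902160, f(c) = -5.727957 < 0 → new bracket [1.902160, 2.420000]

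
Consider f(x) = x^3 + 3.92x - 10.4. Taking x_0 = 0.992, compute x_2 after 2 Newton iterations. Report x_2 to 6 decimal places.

1.617228

f'(x) = 3x^2 + 3.92
x_0 = 0.992000: f = -5.535169, f' = 6.872192 → x_1 = 0.992000 - (-5.535169)/(6.872192) = 1.797444
x_1 = 1.797444: f = 2.453177, f' = 13.612419 → x_2 = 1.797444 - (2.453177)/(13.612419) = 1.617228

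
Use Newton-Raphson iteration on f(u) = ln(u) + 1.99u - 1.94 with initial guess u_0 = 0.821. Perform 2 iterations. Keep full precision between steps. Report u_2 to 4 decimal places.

0.9833

Newton update: u ← u − f(u)/f'(u).
f'(u) = 1/u + 1.99
u_0 = 0.821000: f = -0.503442, f' = 3.208027 → u_1 = 0.821000 - (-0.503442)/(3.208027) = 0.977932
u_1 = 0.977932: f = -0.016230, f' = 3.012566 → u_2 = 0.977932 - (-0.016230)/(3.012566) = 0.983320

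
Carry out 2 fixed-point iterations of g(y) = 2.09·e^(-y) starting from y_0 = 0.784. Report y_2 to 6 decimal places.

y_1 = g(0.784000) = 0.954244
y_2 = g(0.954244) = 0.804866

0.804866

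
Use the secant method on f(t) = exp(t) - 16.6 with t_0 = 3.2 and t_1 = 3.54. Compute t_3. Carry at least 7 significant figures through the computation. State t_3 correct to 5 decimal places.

2.84708

f(t_0) = 7.932530, f(t_1) = 17.866919
t_2 = 3.540000 - (17.866919)·(3.540000 - 3.200000)/(17.866919 - (7.932530)) = 2.928513; f(t_2) = 2.099798
t_3 = 2.928513 - (2.099798)·(2.928513 - 3.540000)/(2.099798 - (17.866919)) = 2.847077; f(t_3) = 0.637331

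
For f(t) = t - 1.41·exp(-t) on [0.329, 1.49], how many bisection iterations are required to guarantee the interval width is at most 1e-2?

7

Initial width b − a = 1.49 − 0.329 = 1.161000.
After n steps the width is (b−a)/2^n; need (b−a)/2^n ≤ 1e-2.
So n ≥ log₂(1.161000/1e-2) = log₂(116.1000) ≈ 6.8592.
Hence n = 7.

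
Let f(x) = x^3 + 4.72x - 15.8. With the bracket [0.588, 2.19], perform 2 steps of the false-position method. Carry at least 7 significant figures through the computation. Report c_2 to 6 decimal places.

f(0.588000) = -12.821343, f(2.190000) = 5.040259
step 1: c = 1.737941, f(c) = -2.347572 < 0 → new bracket [1.737941, 2.190000]
step 2: c = 1.881588, f(c) = -0.257376 < 0 → new bracket [1.881588, 2.190000]

1.881588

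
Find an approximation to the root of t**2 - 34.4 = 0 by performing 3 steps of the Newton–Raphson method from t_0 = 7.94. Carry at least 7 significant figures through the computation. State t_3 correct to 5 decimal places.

Newton update: t ← t − f(t)/f'(t).
f'(t) = 2t
t_0 = 7.940000: f = 28.643600, f' = 15.880000 → t_1 = 7.940000 - (28.643600)/(15.880000) = 6.136247
t_1 = 6.136247: f = 3.253525, f' = 12.272494 → t_2 = 6.136247 - (3.253525)/(12.272494) = 5.871140
t_2 = 5.871140: f = 0.070282, f' = 11.742279 → t_3 = 5.871140 - (0.070282)/(11.742279) = 5.865154

5.86515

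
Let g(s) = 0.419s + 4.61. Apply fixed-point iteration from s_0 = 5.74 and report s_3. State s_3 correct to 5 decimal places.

7.77316

s_1 = g(5.740000) = 7.015060
s_2 = g(7.015060) = 7.549310
s_3 = g(7.549310) = 7.773161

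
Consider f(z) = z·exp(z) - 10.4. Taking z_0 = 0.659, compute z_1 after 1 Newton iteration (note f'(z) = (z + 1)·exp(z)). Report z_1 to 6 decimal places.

3.505071

z_0 = 0.659000: f = -9.126246, f' = 3.206612 → z_1 = 0.659000 - (-9.126246)/(3.206612) = 3.505071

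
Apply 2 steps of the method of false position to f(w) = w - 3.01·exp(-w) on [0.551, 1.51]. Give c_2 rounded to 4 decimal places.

False-position update: c = (a·f(b) − b·f(a))/(f(b) − f(a)); replace the endpoint whose sign matches f(c).
f(0.551000) = -1.183883, f(1.510000) = 0.845061
step 1: c = 1.110574, f(c) = 0.119170 > 0 → new bracket [0.551000, 1.110574]
step 2: c = 1.059398, f(c) = 0.015938 > 0 → new bracket [0.551000, 1.059398]

1.0594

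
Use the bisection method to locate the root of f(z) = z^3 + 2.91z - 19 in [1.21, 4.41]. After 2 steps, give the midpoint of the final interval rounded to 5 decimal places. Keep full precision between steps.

2.41000

f(1.210000) = -13.707339, f(4.410000) = 79.599221 (opposite signs)
step 1: m = 2.810000, f(m) = 11.365141 > 0 → root in [1.210000, 2.810000]
step 2: m = 2.010000, f(m) = -5.030299 < 0 → root in [2.010000, 2.810000]
Midpoint of [2.010000, 2.810000] = 2.410000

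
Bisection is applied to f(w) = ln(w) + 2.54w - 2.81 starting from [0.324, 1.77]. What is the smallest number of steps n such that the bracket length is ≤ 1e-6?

Initial width b − a = 1.77 − 0.324 = 1.446000.
After n steps the width is (b−a)/2^n; need (b−a)/2^n ≤ 1e-6.
So n ≥ log₂(1.446000/1e-6) = log₂(1446000.0000) ≈ 20.4636.
Hence n = 21.

21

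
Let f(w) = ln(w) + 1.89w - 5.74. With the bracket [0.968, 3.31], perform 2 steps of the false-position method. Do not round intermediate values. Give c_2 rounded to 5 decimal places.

2.54816

False-position update: c = (a·f(b) − b·f(a))/(f(b) − f(a)); replace the endpoint whose sign matches f(c).
f(0.968000) = -3.943003, f(3.310000) = 1.712848
step 1: c = 2.600736, f(c) = 0.131186 > 0 → new bracket [0.968000, 2.600736]
step 2: c = 2.548163, f(c) = 0.011401 > 0 → new bracket [0.968000, 2.548163]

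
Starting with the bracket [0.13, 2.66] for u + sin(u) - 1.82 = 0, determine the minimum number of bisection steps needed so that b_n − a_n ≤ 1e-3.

12

Initial width b − a = 2.66 − 0.13 = 2.530000.
After n steps the width is (b−a)/2^n; need (b−a)/2^n ≤ 1e-3.
So n ≥ log₂(2.530000/1e-3) = log₂(2530.0000) ≈ 11.3049.
Hence n = 12.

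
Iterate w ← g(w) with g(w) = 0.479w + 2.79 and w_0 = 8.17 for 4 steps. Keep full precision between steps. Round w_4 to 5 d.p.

w_1 = g(8.170000) = 6.703430
w_2 = g(6.703430) = 6.000943
w_3 = g(6.000943) = 5.664452
w_4 = g(5.664452) = 5.503272

5.50327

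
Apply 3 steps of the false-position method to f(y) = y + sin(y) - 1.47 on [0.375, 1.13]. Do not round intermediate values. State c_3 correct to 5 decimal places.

f(0.375000) = -0.728727, f(1.130000) = 0.564412
step 1: c = 0.800468, f(c) = 0.048150 > 0 → new bracket [0.375000, 0.800468]
step 2: c = 0.774098, f(c) = 0.003169 > 0 → new bracket [0.375000, 0.774098]
step 3: c = 0.772370, f(c) = 0.000204 > 0 → new bracket [0.375000, 0.772370]

0.77237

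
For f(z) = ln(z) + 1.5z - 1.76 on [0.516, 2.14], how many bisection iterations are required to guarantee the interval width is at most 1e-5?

Initial width b − a = 2.14 − 0.516 = 1.624000.
After n steps the width is (b−a)/2^n; need (b−a)/2^n ≤ 1e-5.
So n ≥ log₂(1.624000/1e-5) = log₂(162400.0000) ≈ 17.3092.
Hence n = 18.

18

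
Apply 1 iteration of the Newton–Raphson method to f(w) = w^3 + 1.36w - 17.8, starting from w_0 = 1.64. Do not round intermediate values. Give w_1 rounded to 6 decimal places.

2.823465

f'(w) = 3w^2 + 1.36
w_0 = 1.640000: f = -11.158656, f' = 9.428800 → w_1 = 1.640000 - (-11.158656)/(9.428800) = 2.823465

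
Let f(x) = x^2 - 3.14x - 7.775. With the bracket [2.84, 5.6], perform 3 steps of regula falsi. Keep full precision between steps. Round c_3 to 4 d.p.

f(2.840000) = -8.627000, f(5.600000) = 6.001000
step 1: c = 4.467736, f(c) = -1.843027 < 0 → new bracket [4.467736, 5.600000]
step 2: c = 4.733772, f(c) = -0.230448 < 0 → new bracket [4.733772, 5.600000]
step 3: c = 4.765806, f(c) = -0.026723 < 0 → new bracket [4.765806, 5.600000]

4.7658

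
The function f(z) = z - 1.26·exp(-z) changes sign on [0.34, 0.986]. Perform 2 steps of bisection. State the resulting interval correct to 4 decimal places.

[0.5015, 0.6630]

f(0.340000) = -0.556831, f(0.986000) = 0.515937 (opposite signs)
step 1: m = 0.663000, f(m) = 0.013718 > 0 → root in [0.340000, 0.663000]
step 2: m = 0.501500, f(m) = -0.261583 < 0 → root in [0.501500, 0.663000]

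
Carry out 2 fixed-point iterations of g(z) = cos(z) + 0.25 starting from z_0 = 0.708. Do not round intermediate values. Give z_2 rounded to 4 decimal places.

z_1 = g(0.708000) = 1.009664
z_2 = g(1.009664) = 0.782145

0.7821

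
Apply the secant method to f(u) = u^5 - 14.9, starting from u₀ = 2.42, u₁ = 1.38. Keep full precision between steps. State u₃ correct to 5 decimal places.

Secant update: u_(k+1) = u_k − f(u_k)·(u_k − u_(k-1))/(f(u_k) − f(u_(k-1))).
f(u_0) = 68.099759, f(u_1) = -9.895100
u_2 = 1.380000 - (-9.895100)·(1.380000 - 2.420000)/(-9.895100 - (68.099759)) = 1.511943; f(u_2) = -6.999081
u_3 = 1.511943 - (-6.999081)·(1.511943 - 1.380000)/(-6.999081 - (-9.895100)) = 1.830823; f(u_3) = 5.669899

1.83082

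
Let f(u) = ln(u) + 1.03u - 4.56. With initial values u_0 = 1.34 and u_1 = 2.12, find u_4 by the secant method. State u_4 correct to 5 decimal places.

f(u_0) = -2.887130, f(u_1) = -1.624984
u_2 = 2.120000 - (-1.624984)·(2.120000 - 1.340000)/(-1.624984 - (-2.887130)) = 3.124232; f(u_2) = -0.202853
u_3 = 3.124232 - (-0.202853)·(3.124232 - 2.120000)/(-0.202853 - (-1.624984)) = 3.267475; f(u_3) = -0.010483
u_4 = 3.267475 - (-0.010483)·(3.267475 - 3.124232)/(-0.010483 - (-0.202853)) = 3.275281; f(u_4) = -0.000057

3.27528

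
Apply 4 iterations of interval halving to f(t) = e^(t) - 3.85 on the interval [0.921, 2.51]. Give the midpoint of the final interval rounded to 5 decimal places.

f(0.921000) = -1.338199, f(2.510000) = 8.454930 (opposite signs)
step 1: m = 1.715500, f(m) = 1.709455 > 0 → root in [0.921000, 1.715500]
step 2: m = 1.318250, f(m) = -0.113124 < 0 → root in [1.318250, 1.715500]
step 3: m = 1.516875, f(m) = 0.707959 > 0 → root in [1.318250, 1.516875]
step 4: m = 1.417562, f(m) = 0.277048 > 0 → root in [1.318250, 1.417562]
Midpoint of [1.318250, 1.417562] = 1.367906

1.36791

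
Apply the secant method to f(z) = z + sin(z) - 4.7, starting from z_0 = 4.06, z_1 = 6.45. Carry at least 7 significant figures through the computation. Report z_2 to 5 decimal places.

5.08331

f(z_0) = -1.434636, f(z_1) = 1.916042
z_2 = 6.450000 - (1.916042)·(6.450000 - 4.060000)/(1.916042 - (-1.434636)) = 5.083309; f(z_2) = -0.548685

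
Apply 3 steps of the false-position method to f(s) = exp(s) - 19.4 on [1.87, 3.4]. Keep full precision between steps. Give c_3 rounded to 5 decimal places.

2.95450

f(1.870000) = -12.911704, f(3.400000) = 10.564100
step 1: c = 2.711501, f(c) = -4.348152 < 0 → new bracket [2.711501, 3.400000]
step 2: c = 2.912255, f(c) = -1.001758 < 0 → new bracket [2.912255, 3.400000]
step 3: c = 2.954500, f(c) = -0.207869 < 0 → new bracket [2.954500, 3.400000]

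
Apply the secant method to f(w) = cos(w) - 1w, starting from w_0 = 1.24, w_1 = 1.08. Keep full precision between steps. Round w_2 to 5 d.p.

Secant update: w_(k+1) = w_k − f(w_k)·(w_k − w_(k-1))/(f(w_k) − f(w_(k-1))).
f(w_0) = -0.915204, f(w_1) = -0.608672
w_2 = 1.080000 - (-0.608672)·(1.080000 - 1.240000)/(-0.608672 - (-0.915204)) = 0.762293; f(w_2) = -0.039038

0.76229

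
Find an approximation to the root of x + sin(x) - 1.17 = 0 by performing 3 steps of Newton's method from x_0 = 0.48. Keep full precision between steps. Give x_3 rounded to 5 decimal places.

0.60294

Newton update: x ← x − f(x)/f'(x).
f'(x) = 1 + cos(x)
x_0 = 0.480000: f = -0.228221, f' = 1.886995 → x_1 = 0.480000 - (-0.228221)/(1.886995) = 0.600944
x_1 = 0.600944: f = -0.003635, f' = 1.824802 → x_2 = 0.600944 - (-0.003635)/(1.824802) = 0.602936
x_2 = 0.602936: f = -0.000001, f' = 1.823674 → x_3 = 0.602936 - (-0.000001)/(1.823674) = 0.602936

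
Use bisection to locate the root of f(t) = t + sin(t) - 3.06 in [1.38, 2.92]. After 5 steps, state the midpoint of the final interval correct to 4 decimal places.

2.3666

f(1.380000) = -0.698146, f(2.920000) = 0.079784 (opposite signs)
step 1: m = 2.150000, f(m) = -0.073101 < 0 → root in [2.150000, 2.920000]
step 2: m = 2.535000, f(m) = 0.045071 > 0 → root in [2.150000, 2.535000]
step 3: m = 2.342500, f(m) = -0.000776 < 0 → root in [2.342500, 2.535000]
step 4: m = 2.438750, f(m) = 0.025139 > 0 → root in [2.342500, 2.438750]
step 5: m = 2.390625, f(m) = 0.012971 > 0 → root in [2.342500, 2.390625]
Midpoint of [2.342500, 2.390625] = 2.366563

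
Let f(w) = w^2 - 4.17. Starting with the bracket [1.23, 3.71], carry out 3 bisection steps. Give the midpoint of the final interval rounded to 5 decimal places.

f(1.230000) = -2.657100, f(3.710000) = 9.594100 (opposite signs)
step 1: m = 2.470000, f(m) = 1.930900 > 0 → root in [1.230000, 2.470000]
step 2: m = 1.850000, f(m) = -0.747500 < 0 → root in [1.850000, 2.470000]
step 3: m = 2.160000, f(m) = 0.495600 > 0 → root in [1.850000, 2.160000]
Midpoint of [1.850000, 2.160000] = 2.005000

2.00500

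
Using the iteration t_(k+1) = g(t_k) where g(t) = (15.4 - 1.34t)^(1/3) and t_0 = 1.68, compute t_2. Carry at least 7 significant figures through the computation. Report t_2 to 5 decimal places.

t_1 = g(1.680000) = 2.360272
t_2 = g(2.360272) = 2.304417

2.30442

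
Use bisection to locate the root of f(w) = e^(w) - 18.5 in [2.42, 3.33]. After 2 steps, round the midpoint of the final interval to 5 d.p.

2.98875

f(2.420000) = -7.254141, f(3.330000) = 9.438342 (opposite signs)
step 1: m = 2.875000, f(m) = -0.774576 < 0 → root in [2.875000, 3.330000]
step 2: m = 3.102500, f(m) = 3.753516 > 0 → root in [2.875000, 3.102500]
Midpoint of [2.875000, 3.102500] = 2.988750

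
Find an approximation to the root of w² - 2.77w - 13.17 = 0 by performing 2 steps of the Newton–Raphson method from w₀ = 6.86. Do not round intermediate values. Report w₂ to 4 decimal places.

f'(w) = 2w - 2.77
w_0 = 6.860000: f = 14.887400, f' = 10.950000 → w_1 = 6.860000 - (14.887400)/(10.950000) = 5.500420
w_1 = 5.500420: f = 1.848458, f' = 8.230840 → w_2 = 5.500420 - (1.848458)/(8.230840) = 5.275843

5.2758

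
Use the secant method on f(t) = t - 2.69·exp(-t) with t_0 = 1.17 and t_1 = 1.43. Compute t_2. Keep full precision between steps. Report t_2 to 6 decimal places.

Secant update: t_(k+1) = t_k − f(t_k)·(t_k − t_(k-1))/(f(t_k) − f(t_(k-1))).
f(t_0) = 0.335113, f(t_1) = 0.786259
t_2 = 1.430000 - (0.786259)·(1.430000 - 1.170000)/(0.786259 - (0.335113)) = 0.976871; f(t_2) = -0.035880

0.976871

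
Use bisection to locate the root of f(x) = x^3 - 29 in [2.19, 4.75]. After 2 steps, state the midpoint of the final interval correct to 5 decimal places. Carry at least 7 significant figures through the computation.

3.15000

f(2.190000) = -18.496541, f(4.750000) = 78.171875 (opposite signs)
step 1: m = 3.470000, f(m) = 12.781923 > 0 → root in [2.190000, 3.470000]
step 2: m = 2.830000, f(m) = -6.334813 < 0 → root in [2.830000, 3.470000]
Midpoint of [2.830000, 3.470000] = 3.150000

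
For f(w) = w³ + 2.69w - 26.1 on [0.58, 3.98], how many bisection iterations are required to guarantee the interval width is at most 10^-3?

12

Initial width b − a = 3.98 − 0.58 = 3.400000.
After n steps the width is (b−a)/2^n; need (b−a)/2^n ≤ 10^-3.
So n ≥ log₂(3.400000/10^-3) = log₂(3400.0000) ≈ 11.7313.
Hence n = 12.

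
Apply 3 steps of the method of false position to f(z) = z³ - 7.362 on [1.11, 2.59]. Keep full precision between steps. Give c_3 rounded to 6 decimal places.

1.922961

False-position update: c = (a·f(b) − b·f(a))/(f(b) − f(a)); replace the endpoint whose sign matches f(c).
f(1.110000) = -5.994369, f(2.590000) = 10.011979
step 1: c = 1.664259, f(c) = -2.752403 < 0 → new bracket [1.664259, 2.590000]
step 2: c = 1.863878, f(c) = -0.886810 < 0 → new bracket [1.863878, 2.590000]
step 3: c = 1.922961, f(c) = -0.251315 < 0 → new bracket [1.922961, 2.590000]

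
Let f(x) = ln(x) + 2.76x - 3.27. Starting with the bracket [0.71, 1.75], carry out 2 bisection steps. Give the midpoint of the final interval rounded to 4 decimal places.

f(0.710000) = -1.652890, f(1.750000) = 2.119616 (opposite signs)
step 1: m = 1.230000, f(m) = 0.331814 > 0 → root in [0.710000, 1.230000]
step 2: m = 0.970000, f(m) = -0.623259 < 0 → root in [0.970000, 1.230000]
Midpoint of [0.970000, 1.230000] = 1.100000

1.1000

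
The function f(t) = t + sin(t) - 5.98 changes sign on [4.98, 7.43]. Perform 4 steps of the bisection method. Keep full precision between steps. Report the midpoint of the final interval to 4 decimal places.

6.1284

f(4.980000) = -1.964405, f(7.430000) = 2.361458 (opposite signs)
step 1: m = 6.205000, f(m) = 0.146894 > 0 → root in [4.980000, 6.205000]
step 2: m = 5.592500, f(m) = -1.024566 < 0 → root in [5.592500, 6.205000]
step 3: m = 5.898750, f(m) = -0.456286 < 0 → root in [5.898750, 6.205000]
step 4: m = 6.051875, f(m) = -0.157378 < 0 → root in [6.051875, 6.205000]
Midpoint of [6.051875, 6.205000] = 6.128438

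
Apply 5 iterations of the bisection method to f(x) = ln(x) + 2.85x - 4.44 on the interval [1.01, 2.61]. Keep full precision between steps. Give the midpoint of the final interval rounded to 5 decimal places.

f(1.010000) = -1.551550, f(2.610000) = 3.957850 (opposite signs)
step 1: m = 1.810000, f(m) = 1.311827 > 0 → root in [1.010000, 1.810000]
step 2: m = 1.410000, f(m) = -0.077910 < 0 → root in [1.410000, 1.810000]
step 3: m = 1.610000, f(m) = 0.624734 > 0 → root in [1.410000, 1.610000]
step 4: m = 1.510000, f(m) = 0.275610 > 0 → root in [1.410000, 1.510000]
step 5: m = 1.460000, f(m) = 0.099436 > 0 → root in [1.410000, 1.460000]
Midpoint of [1.410000, 1.460000] = 1.435000

1.43500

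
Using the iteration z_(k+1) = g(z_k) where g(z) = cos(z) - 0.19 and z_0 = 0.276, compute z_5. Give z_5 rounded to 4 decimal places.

0.6404

z_1 = g(0.276000) = 0.772153
z_2 = g(0.772153) = 0.526410
z_3 = g(0.526410) = 0.674616
z_4 = g(0.674616) = 0.590947
z_5 = g(0.590947) = 0.640414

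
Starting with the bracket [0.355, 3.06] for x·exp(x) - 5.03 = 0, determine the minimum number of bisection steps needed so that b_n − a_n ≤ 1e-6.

Initial width b − a = 3.06 − 0.355 = 2.705000.
After n steps the width is (b−a)/2^n; need (b−a)/2^n ≤ 1e-6.
So n ≥ log₂(2.705000/1e-6) = log₂(2705000.0000) ≈ 21.3672.
Hence n = 22.

22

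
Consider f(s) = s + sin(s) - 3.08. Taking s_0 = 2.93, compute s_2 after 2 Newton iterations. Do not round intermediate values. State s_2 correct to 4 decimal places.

1.5599

f'(s) = 1 + cos(s)
s_0 = 2.930000: f = 0.060017, f' = 0.022302 → s_1 = 2.930000 - (0.060017)/(0.022302) = 0.238922
s_1 = 0.238922: f = -2.604422, f' = 1.971594 → s_2 = 0.238922 - (-2.604422)/(1.971594) = 1.559895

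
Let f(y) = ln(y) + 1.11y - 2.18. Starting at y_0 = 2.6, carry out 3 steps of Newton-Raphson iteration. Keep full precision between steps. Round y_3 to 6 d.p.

1.562122

Newton update: y ← y − f(y)/f'(y).
f'(y) = 1/y + 1.11
y_0 = 2.600000: f = 1.661511, f' = 1.494615 → y_1 = 2.600000 - (1.661511)/(1.494615) = 1.488335
y_1 = 1.488335: f = -0.130290, f' = 1.781892 → y_2 = 1.488335 - (-0.130290)/(1.781892) = 1.561454
y_2 = 1.561454: f = -0.001169, f' = 1.750429 → y_3 = 1.561454 - (-0.001169)/(1.750429) = 1.562122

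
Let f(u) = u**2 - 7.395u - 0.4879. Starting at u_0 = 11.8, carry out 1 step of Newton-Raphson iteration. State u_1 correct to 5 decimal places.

8.62252

f'(u) = 2u - 7.395
u_0 = 11.800000: f = 51.491100, f' = 16.205000 → u_1 = 11.800000 - (51.491100)/(16.205000) = 8.622518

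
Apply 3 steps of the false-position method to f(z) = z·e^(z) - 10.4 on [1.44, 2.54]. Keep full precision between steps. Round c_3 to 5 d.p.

1.74261

f(1.440000) = -4.322198, f(2.540000) = 21.806364
step 1: c = 1.621962, f(c) = -2.187977 < 0 → new bracket [1.621962, 2.540000]
step 2: c = 1.705676, f(c) = -1.010077 < 0 → new bracket [1.705676, 2.540000]
step 3: c = 1.742611, f(c) = -0.445790 < 0 → new bracket [1.742611, 2.540000]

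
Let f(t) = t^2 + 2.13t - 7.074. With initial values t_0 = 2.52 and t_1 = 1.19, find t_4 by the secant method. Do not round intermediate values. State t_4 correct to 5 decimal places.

Secant update: t_(k+1) = t_k − f(t_k)·(t_k − t_(k-1))/(f(t_k) − f(t_(k-1))).
f(t_0) = 4.644000, f(t_1) = -3.123200
t_2 = 1.190000 - (-3.123200)·(1.190000 - 2.520000)/(-3.123200 - (4.644000)) = 1.724795; f(t_2) = -0.425272
t_3 = 1.724795 - (-0.425272)·(1.724795 - 1.190000)/(-0.425272 - (-3.123200)) = 1.809094; f(t_3) = 0.052189
t_4 = 1.809094 - (0.052189)·(1.809094 - 1.724795)/(0.052189 - (-0.425272)) = 1.799879; f(t_4) = -0.000692

1.79988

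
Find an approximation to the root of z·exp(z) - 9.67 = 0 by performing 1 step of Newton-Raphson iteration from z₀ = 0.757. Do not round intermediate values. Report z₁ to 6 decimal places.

Newton update: z ← z − f(z)/f'(z).
f'(z) = (z + 1)·exp(z)
z_0 = 0.757000: f = -8.056174, f' = 3.745697 → z_1 = 0.757000 - (-8.056174)/(3.745697) = 2.907781

2.907781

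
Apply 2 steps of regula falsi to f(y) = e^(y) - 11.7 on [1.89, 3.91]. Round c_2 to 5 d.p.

2.26927

f(1.890000) = -5.080631, f(3.910000) = 38.198952
step 1: c = 2.127130, f(c) = -3.309252 < 0 → new bracket [2.127130, 3.910000]
step 2: c = 2.269269, f(c) = -2.027668 < 0 → new bracket [2.269269, 3.910000]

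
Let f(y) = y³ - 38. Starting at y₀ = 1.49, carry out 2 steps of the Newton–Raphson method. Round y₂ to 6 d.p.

f'(y) = 3y²
y_0 = 1.490000: f = -34.692051, f' = 6.660300 → y_1 = 1.490000 - (-34.692051)/(6.660300) = 6.698782
y_1 = 6.698782: f = 262.599007, f' = 134.621042 → y_2 = 6.698782 - (262.599007)/(134.621042) = 4.748129

4.748129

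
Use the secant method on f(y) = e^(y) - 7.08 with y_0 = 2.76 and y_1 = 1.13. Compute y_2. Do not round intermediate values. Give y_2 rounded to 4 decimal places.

1.6412

f(y_0) = 8.719843, f(y_1) = -3.984343
y_2 = 1.130000 - (-3.984343)·(1.130000 - 2.760000)/(-3.984343 - (8.719843)) = 1.641208; f(y_2) = -1.918600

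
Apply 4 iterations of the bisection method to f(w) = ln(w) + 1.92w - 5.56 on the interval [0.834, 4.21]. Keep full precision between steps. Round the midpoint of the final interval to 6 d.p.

2.416500

f(0.834000) = -4.140242, f(4.210000) = 3.960663 (opposite signs)
step 1: m = 2.522000, f(m) = 0.207292 > 0 → root in [0.834000, 2.522000]
step 2: m = 1.678000, f(m) = -1.820637 < 0 → root in [1.678000, 2.522000]
step 3: m = 2.100000, f(m) = -0.786063 < 0 → root in [2.100000, 2.522000]
step 4: m = 2.311000, f(m) = -0.285200 < 0 → root in [2.311000, 2.522000]
Midpoint of [2.311000, 2.522000] = 2.416500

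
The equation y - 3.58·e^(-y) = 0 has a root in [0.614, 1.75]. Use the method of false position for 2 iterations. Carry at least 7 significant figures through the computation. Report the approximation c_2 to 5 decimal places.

f(0.614000) = -1.323431, f(1.750000) = 1.127889
step 1: c = 1.227309, f(c) = 0.178083 > 0 → new bracket [0.614000, 1.227309]
step 2: c = 1.154570, f(c) = 0.026178 > 0 → new bracket [0.614000, 1.154570]

1.15457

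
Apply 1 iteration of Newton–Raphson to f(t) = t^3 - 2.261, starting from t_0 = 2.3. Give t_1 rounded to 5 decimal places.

f'(t) = 3t^2
t_0 = 2.300000: f = 9.906000, f' = 15.870000 → t_1 = 2.300000 - (9.906000)/(15.870000) = 1.675803

1.67580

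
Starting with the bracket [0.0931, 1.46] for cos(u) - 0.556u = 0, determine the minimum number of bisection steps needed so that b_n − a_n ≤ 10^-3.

Initial width b − a = 1.46 − 0.0931 = 1.366900.
After n steps the width is (b−a)/2^n; need (b−a)/2^n ≤ 10^-3.
So n ≥ log₂(1.366900/10^-3) = log₂(1366.9000) ≈ 10.4167.
Hence n = 11.

11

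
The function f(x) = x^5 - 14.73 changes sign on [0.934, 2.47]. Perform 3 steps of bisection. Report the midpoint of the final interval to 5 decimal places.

f(0.934000) = -14.019221, f(2.470000) = 77.205823 (opposite signs)
step 1: m = 1.702000, f(m) = -0.447712 < 0 → root in [1.702000, 2.470000]
step 2: m = 2.086000, f(m) = 24.767674 > 0 → root in [1.702000, 2.086000]
step 3: m = 1.894000, f(m) = 9.642488 > 0 → root in [1.702000, 1.894000]
Midpoint of [1.702000, 1.894000] = 1.798000

1.79800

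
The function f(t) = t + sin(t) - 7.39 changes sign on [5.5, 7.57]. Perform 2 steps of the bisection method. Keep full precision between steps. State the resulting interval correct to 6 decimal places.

f(5.500000) = -2.595540, f(7.570000) = 1.139947 (opposite signs)
step 1: m = 6.535000, f(m) = -0.605838 < 0 → root in [6.535000, 7.570000]
step 2: m = 7.052500, f(m) = 0.358143 > 0 → root in [6.535000, 7.052500]

[6.535000, 7.052500]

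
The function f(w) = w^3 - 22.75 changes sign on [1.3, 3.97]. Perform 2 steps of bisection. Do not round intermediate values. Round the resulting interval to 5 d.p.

[2.63500, 3.30250]

f(1.300000) = -20.553000, f(3.970000) = 39.820773 (opposite signs)
step 1: m = 2.635000, f(m) = -4.454602 < 0 → root in [2.635000, 3.970000]
step 2: m = 3.302500, f(m) = 13.268737 > 0 → root in [2.635000, 3.302500]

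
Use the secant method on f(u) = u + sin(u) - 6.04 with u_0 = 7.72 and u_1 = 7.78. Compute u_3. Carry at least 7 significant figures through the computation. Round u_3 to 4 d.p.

6.2048

f(u_0) = 2.671038, f(u_1) = 2.737265
u_2 = 7.780000 - (2.737265)·(7.780000 - 7.720000)/(2.737265 - (2.671038)) = 5.300097; f(u_2) = -1.572117
u_3 = 5.300097 - (-1.572117)·(5.300097 - 7.780000)/(-1.572117 - (2.737265)) = 6.204797; f(u_3) = 0.086489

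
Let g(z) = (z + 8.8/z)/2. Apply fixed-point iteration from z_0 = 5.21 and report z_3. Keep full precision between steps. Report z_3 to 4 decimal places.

2.9667

z_1 = g(5.210000) = 3.449530
z_2 = g(3.449530) = 3.000301
z_3 = g(3.000301) = 2.966670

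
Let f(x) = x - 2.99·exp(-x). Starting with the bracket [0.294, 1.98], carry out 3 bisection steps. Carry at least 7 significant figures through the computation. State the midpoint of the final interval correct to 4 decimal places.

f(0.294000) = -1.934377, f(1.980000) = 1.567173 (opposite signs)
step 1: m = 1.137000, f(m) = 0.177868 > 0 → root in [0.294000, 1.137000]
step 2: m = 0.715500, f(m) = -0.746453 < 0 → root in [0.715500, 1.137000]
step 3: m = 0.926250, f(m) = -0.257898 < 0 → root in [0.926250, 1.137000]
Midpoint of [0.926250, 1.137000] = 1.031625

1.0316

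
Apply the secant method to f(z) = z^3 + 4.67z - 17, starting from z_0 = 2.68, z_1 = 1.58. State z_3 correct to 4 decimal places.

f(z_0) = 14.764432, f(z_1) = -5.677088
z_2 = 1.580000 - (-5.677088)·(1.580000 - 2.680000)/(-5.677088 - (14.764432)) = 1.885496; f(z_2) = -1.491620
z_3 = 1.885496 - (-1.491620)·(1.885496 - 1.580000)/(-1.491620 - (-5.677088)) = 1.994369; f(z_3) = 0.246313

1.9944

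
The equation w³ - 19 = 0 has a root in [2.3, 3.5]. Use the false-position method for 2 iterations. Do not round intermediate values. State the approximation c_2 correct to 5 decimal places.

2.64193

f(2.300000) = -6.833000, f(3.500000) = 23.875000
step 1: c = 2.567018, f(c) = -2.084419 < 0 → new bracket [2.567018, 3.500000]
step 2: c = 2.641932, f(c) = -0.559823 < 0 → new bracket [2.641932, 3.500000]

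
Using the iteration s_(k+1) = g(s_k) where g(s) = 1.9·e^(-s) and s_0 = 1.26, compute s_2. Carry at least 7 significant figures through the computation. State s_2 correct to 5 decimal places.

1.10839

s_1 = g(1.260000) = 0.538943
s_2 = g(0.538943) = 1.108393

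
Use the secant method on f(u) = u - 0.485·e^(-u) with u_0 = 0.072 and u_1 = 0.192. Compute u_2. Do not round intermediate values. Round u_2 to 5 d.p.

Secant update: u_(k+1) = u_k − f(u_k)·(u_k − u_(k-1))/(f(u_k) − f(u_(k-1))).
f(u_0) = -0.379307, f(u_1) = -0.208274
u_2 = 0.192000 - (-0.208274)·(0.192000 - 0.072000)/(-0.208274 - (-0.379307)) = 0.338128; f(u_2) = -0.007727

0.33813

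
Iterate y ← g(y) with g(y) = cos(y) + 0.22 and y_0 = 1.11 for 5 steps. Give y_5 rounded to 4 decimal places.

0.8027

y_1 = g(1.110000) = 0.664662
y_2 = g(0.664662) = 1.007126
y_3 = g(1.007126) = 0.754293
y_4 = g(0.754293) = 0.948756
y_5 = g(0.948756) = 0.802694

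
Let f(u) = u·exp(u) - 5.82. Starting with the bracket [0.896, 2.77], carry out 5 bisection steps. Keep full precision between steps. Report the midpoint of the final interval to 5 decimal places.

1.39378

f(0.896000) = -3.624993, f(2.770000) = 38.385416 (opposite signs)
step 1: m = 1.833000, f(m) = 5.641046 > 0 → root in [0.896000, 1.833000]
step 2: m = 1.364500, f(m) = -0.479667 < 0 → root in [1.364500, 1.833000]
step 3: m = 1.598750, f(m) = 2.088768 > 0 → root in [1.364500, 1.598750]
step 4: m = 1.481625, f(m) = 0.699283 > 0 → root in [1.364500, 1.481625]
step 5: m = 1.423062, f(m) = 0.085439 > 0 → root in [1.364500, 1.423062]
Midpoint of [1.364500, 1.423062] = 1.393781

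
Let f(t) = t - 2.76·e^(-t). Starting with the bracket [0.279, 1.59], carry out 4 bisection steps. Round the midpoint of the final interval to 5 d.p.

0.97547

f(0.279000) = -1.809050, f(1.590000) = 1.027165 (opposite signs)
step 1: m = 0.934500, f(m) = -0.149579 < 0 → root in [0.934500, 1.590000]
step 2: m = 1.262250, f(m) = 0.481124 > 0 → root in [0.934500, 1.262250]
step 3: m = 1.098375, f(m) = 0.178157 > 0 → root in [0.934500, 1.098375]
step 4: m = 1.016438, f(m) = 0.017644 > 0 → root in [0.934500, 1.016438]
Midpoint of [0.934500, 1.016438] = 0.975469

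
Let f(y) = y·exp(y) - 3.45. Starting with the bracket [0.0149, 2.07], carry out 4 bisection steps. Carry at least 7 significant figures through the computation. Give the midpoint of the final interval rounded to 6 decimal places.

f(0.014900) = -3.434876, f(2.070000) = 12.954384 (opposite signs)
step 1: m = 1.042450, f(m) = -0.493448 < 0 → root in [1.042450, 2.070000]
step 2: m = 1.556225, f(m) = 3.927892 > 0 → root in [1.042450, 1.556225]
step 3: m = 1.299338, f(m) = 1.314497 > 0 → root in [1.042450, 1.299338]
step 4: m = 1.170894, f(m) = 0.325984 > 0 → root in [1.042450, 1.170894]
Midpoint of [1.042450, 1.170894] = 1.106672

1.106672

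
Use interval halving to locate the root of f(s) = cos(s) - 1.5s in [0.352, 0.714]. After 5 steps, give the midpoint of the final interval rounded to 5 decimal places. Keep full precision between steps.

f(0.352000) = 0.410685, f(0.714000) = -0.315252 (opposite signs)
step 1: m = 0.533000, f(m) = 0.061787 > 0 → root in [0.533000, 0.714000]
step 2: m = 0.623500, f(m) = -0.123410 < 0 → root in [0.533000, 0.623500]
step 3: m = 0.578250, f(m) = -0.029955 < 0 → root in [0.533000, 0.578250]
step 4: m = 0.555625, f(m) = 0.016133 > 0 → root in [0.555625, 0.578250]
step 5: m = 0.566937, f(m) = -0.006857 < 0 → root in [0.555625, 0.566937]
Midpoint of [0.555625, 0.566937] = 0.561281

0.56128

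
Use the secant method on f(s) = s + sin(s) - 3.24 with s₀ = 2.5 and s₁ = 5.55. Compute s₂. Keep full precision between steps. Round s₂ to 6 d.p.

2.742194

Secant update: s_(k+1) = s_k − f(s_k)·(s_k − s_(k-1))/(f(s_k) − f(s_(k-1))).
f(s_0) = -0.141528, f(s_1) = 1.640760
s_2 = 5.550000 - (1.640760)·(5.550000 - 2.500000)/(1.640760 - (-0.141528)) = 2.742194; f(s_2) = -0.108942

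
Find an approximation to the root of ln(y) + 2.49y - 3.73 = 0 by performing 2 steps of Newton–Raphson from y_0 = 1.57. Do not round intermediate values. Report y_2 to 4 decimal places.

f'(y) = 1/y + 2.49
y_0 = 1.570000: f = 0.630376, f' = 3.126943 → y_1 = 1.570000 - (0.630376)/(3.126943) = 1.368405
y_1 = 1.368405: f = -0.009025, f' = 3.220778 → y_2 = 1.368405 - (-0.009025)/(3.220778) = 1.371207

1.3712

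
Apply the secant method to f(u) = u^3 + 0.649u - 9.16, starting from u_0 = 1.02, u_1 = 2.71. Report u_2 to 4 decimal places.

1.6504

f(u_0) = -7.436812, f(u_1) = 12.501301
u_2 = 2.710000 - (12.501301)·(2.710000 - 1.020000)/(12.501301 - (-7.436812)) = 1.650361; f(u_2) = -3.593840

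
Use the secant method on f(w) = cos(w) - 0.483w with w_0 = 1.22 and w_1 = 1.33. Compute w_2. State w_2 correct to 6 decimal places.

f(w_0) = -0.245614, f(w_1) = -0.403914
w_2 = 1.330000 - (-0.403914)·(1.330000 - 1.220000)/(-0.403914 - (-0.245614)) = 1.049326; f(w_2) = -0.008670

1.049326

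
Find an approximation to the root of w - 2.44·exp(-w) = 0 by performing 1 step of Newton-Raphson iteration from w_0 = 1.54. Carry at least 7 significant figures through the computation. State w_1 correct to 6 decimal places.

0.872337

Newton update: w ← w − f(w)/f'(w).
f'(w) = 1 + 2.44·exp(-w)
w_0 = 1.540000: f = 1.016910, f' = 1.523090 → w_1 = 1.540000 - (1.016910)/(1.523090) = 0.872337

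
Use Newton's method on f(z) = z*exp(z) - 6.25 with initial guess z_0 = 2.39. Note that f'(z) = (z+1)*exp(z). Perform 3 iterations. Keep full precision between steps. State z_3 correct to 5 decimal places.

z_0 = 2.390000: f = 19.833251, f' = 36.996744 → z_1 = 2.390000 - (19.833251)/(36.996744) = 1.853919
z_1 = 1.853919: f = 5.586889, f' = 18.221682 → z_2 = 1.853919 - (5.586889)/(18.221682) = 1.547312
z_2 = 1.547312: f = 1.020549, f' = 11.969374 → z_3 = 1.547312 - (1.020549)/(11.969374) = 1.462049

1.46205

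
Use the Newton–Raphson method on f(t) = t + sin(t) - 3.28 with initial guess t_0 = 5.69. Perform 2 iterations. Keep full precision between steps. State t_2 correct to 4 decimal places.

4.2652

Newton update: t ← t − f(t)/f'(t).
f'(t) = 1 + cos(t)
t_0 = 5.690000: f = 1.850995, f' = 1.829164 → t_1 = 5.690000 - (1.850995)/(1.829164) = 4.678065
t_1 = 4.678065: f = 0.398654, f' = 0.965683 → t_2 = 4.678065 - (0.398654)/(0.965683) = 4.265244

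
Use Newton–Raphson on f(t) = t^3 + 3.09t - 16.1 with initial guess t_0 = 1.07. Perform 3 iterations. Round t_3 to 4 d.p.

2.1292

Newton update: t ← t − f(t)/f'(t).
f'(t) = 3t^2 + 3.09
t_0 = 1.070000: f = -11.568657, f' = 6.524700 → t_1 = 1.070000 - (-11.568657)/(6.524700) = 2.843056
t_1 = 2.843056: f = 15.665366, f' = 27.338898 → t_2 = 2.843056 - (15.665366)/(27.338898) = 2.270049
t_2 = 2.270049: f = 2.612297, f' = 18.549371 → t_3 = 2.270049 - (2.612297)/(18.549371) = 2.129220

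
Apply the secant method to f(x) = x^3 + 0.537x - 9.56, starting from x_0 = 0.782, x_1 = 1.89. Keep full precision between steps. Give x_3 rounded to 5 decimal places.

2.02822

f(x_0) = -8.661854, f(x_1) = -1.793801
x_2 = 1.890000 - (-1.793801)·(1.890000 - 0.782000)/(-1.793801 - (-8.661854)) = 2.179388; f(x_2) = 1.961839
x_3 = 2.179388 - (1.961839)·(2.179388 - 1.890000)/(1.961839 - (-1.793801)) = 2.028220; f(x_3) = -0.127406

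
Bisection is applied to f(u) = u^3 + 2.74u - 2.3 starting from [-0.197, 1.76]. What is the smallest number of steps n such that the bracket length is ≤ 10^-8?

Initial width b − a = 1.76 − -0.197 = 1.957000.
After n steps the width is (b−a)/2^n; need (b−a)/2^n ≤ 10^-8.
So n ≥ log₂(1.957000/10^-8) = log₂(195700000.0000) ≈ 27.5441.
Hence n = 28.

28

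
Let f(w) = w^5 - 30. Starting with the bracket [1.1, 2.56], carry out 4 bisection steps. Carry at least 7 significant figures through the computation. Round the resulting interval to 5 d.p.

[1.92125, 2.01250]

f(1.100000) = -28.389490, f(2.560000) = 79.951163 (opposite signs)
step 1: m = 1.830000, f(m) = -9.476310 < 0 → root in [1.830000, 2.560000]
step 2: m = 2.195000, f(m) = 20.953336 > 0 → root in [1.830000, 2.195000]
step 3: m = 2.012500, f(m) = 3.012578 > 0 → root in [1.830000, 2.012500]
step 4: m = 1.921250, f(m) = -3.823028 < 0 → root in [1.921250, 2.012500]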